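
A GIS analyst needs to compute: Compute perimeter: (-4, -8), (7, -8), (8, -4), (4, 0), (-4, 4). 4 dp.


Sides: (-4, -8)->(7, -8): sqrt(121) = 11, (7, -8)->(8, -4): sqrt(17) = 4.123106, (8, -4)->(4, 0): sqrt(32) = 5.656854, (4, 0)->(-4, 4): sqrt(80) = 8.944272, (-4, 4)->(-4, -8): sqrt(144) = 12
Sum = 41.724232
Perimeter = 41.7242

41.7242


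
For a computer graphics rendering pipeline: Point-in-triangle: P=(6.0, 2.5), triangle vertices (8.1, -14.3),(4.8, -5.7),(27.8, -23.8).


Cross products: AB x AP = -37.38, BC x BP = 210.32, CA x CP = -311.01
All same sign? no

No, outside


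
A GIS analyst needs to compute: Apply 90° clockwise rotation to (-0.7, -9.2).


90° CW: (x,y) -> (y, -x)
(-0.7,-9.2) -> (-9.2, 0.7)

(-9.2, 0.7)


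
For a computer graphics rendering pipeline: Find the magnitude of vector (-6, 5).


|u| = sqrt((-6)^2 + 5^2) = sqrt(61) = 7.8102

7.8102


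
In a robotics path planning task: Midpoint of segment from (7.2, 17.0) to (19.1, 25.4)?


M = ((7.2+19.1)/2, (17+25.4)/2)
= (13.15, 21.2)

(13.15, 21.2)


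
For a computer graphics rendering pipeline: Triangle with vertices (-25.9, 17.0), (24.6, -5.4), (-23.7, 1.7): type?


Side lengths squared: AB^2=3052.01, BC^2=2383.3, CA^2=238.93
Sorted: [238.93, 2383.3, 3052.01]
By sides: Scalene, By angles: Obtuse

Scalene, Obtuse


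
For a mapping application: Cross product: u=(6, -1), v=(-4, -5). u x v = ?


u x v = u_x*v_y - u_y*v_x = 6*(-5) - (-1)*(-4)
= (-30) - 4 = -34

-34


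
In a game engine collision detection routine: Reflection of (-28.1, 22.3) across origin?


Reflection over origin: (x,y) -> (-x,-y)
(-28.1, 22.3) -> (28.1, -22.3)

(28.1, -22.3)


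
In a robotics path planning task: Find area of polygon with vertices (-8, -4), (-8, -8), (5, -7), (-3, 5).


Shoelace sum: ((-8)*(-8) - (-8)*(-4)) + ((-8)*(-7) - 5*(-8)) + (5*5 - (-3)*(-7)) + ((-3)*(-4) - (-8)*5)
= 184
Area = |184|/2 = 92

92


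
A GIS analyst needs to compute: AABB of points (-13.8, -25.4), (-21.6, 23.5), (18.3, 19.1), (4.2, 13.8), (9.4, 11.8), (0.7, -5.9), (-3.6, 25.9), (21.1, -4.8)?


x range: [-21.6, 21.1]
y range: [-25.4, 25.9]
Bounding box: (-21.6,-25.4) to (21.1,25.9)

(-21.6,-25.4) to (21.1,25.9)


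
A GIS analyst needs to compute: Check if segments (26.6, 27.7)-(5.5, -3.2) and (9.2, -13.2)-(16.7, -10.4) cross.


Cross products: d1=258.03, d2=85.36, d3=325.33, d4=498
d1*d2 < 0 and d3*d4 < 0? no

No, they don't intersect


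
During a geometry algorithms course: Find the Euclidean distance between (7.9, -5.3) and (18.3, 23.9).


dx=10.4, dy=29.2
d^2 = 10.4^2 + 29.2^2 = 960.8
d = sqrt(960.8) = 30.9968

30.9968


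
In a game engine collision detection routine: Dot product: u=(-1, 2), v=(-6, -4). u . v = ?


u . v = u_x*v_x + u_y*v_y = (-1)*(-6) + 2*(-4)
= 6 + (-8) = -2

-2


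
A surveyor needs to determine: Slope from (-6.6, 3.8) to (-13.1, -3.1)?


slope = (y2-y1)/(x2-x1) = ((-3.1)-3.8)/((-13.1)-(-6.6)) = (-6.9)/(-6.5) = 1.0615

1.0615


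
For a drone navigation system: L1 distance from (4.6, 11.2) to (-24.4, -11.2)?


|4.6-(-24.4)| + |11.2-(-11.2)| = 29 + 22.4 = 51.4

51.4


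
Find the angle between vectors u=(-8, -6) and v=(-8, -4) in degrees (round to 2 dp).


u.v = 88, |u| = sqrt(100) = 10, |v| = sqrt(80) = 8.9443
cos(theta) = u.v/(|u||v|) = 88/sqrt(8000) = 0.98387
theta = acos(0.98387) = 10.3 degrees

10.3 degrees


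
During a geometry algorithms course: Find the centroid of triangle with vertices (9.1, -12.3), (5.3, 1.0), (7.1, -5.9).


Centroid = ((x_A+x_B+x_C)/3, (y_A+y_B+y_C)/3)
= ((9.1+5.3+7.1)/3, ((-12.3)+1+(-5.9))/3)
= (7.1667, -5.7333)

(7.1667, -5.7333)


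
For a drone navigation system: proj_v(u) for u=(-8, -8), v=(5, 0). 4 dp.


u.v = -40, |v| = sqrt(25) = 5
Scalar projection = u.v / |v| = -40 / sqrt(25) = -8

-8


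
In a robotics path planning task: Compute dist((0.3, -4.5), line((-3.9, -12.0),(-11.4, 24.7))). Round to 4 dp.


|cross product| = 210.39
|line direction| = sqrt(1403.14) = 37.4585
Distance = 210.39/sqrt(1403.14) = 5.6166

5.6166


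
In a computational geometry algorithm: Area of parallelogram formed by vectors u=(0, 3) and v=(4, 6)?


|u x v| = |0*6 - 3*4|
= |0 - 12| = 12

12


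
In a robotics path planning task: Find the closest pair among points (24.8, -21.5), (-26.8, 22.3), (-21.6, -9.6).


d(P0,P1) = 67.6831, d(P0,P2) = 47.9017, d(P1,P2) = 32.321
Closest: P1 and P2

Closest pair: (-26.8, 22.3) and (-21.6, -9.6), distance = 32.321


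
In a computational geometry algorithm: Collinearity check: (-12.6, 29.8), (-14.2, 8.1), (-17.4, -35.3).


Cross product: ((-14.2)-(-12.6))*((-35.3)-29.8) - (8.1-29.8)*((-17.4)-(-12.6))
= 0

Yes, collinear


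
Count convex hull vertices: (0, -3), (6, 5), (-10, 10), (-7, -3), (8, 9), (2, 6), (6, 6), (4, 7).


Convex hull vertices (CCW): (-10, 10), (-7, -3), (0, -3), (6, 5), (8, 9)
Count = 5

5


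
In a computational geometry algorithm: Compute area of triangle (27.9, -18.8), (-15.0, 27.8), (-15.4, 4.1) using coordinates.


Area = |x_A(y_B-y_C) + x_B(y_C-y_A) + x_C(y_A-y_B)|/2
= |661.23 + (-343.5) + 717.64|/2
= 1035.37/2 = 517.685

517.685


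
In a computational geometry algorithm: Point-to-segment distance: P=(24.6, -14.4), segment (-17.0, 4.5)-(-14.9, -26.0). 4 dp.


Project P onto AB: t = 0.7102 (clamped to [0,1])
Closest point on segment: (-15.5085, -17.1616)
Distance: 40.2035

40.2035


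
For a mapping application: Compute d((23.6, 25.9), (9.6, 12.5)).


dx=-14, dy=-13.4
d^2 = (-14)^2 + (-13.4)^2 = 375.56
d = sqrt(375.56) = 19.3794

19.3794


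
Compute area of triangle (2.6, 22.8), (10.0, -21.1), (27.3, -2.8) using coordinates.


Area = |x_A(y_B-y_C) + x_B(y_C-y_A) + x_C(y_A-y_B)|/2
= |(-47.58) + (-256) + 1198.47|/2
= 894.89/2 = 447.445

447.445


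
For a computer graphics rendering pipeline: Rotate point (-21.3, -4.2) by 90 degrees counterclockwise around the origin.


90° CCW: (x,y) -> (-y, x)
(-21.3,-4.2) -> (4.2, -21.3)

(4.2, -21.3)


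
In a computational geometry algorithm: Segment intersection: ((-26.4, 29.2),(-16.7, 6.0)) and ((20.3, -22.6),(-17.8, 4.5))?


Cross products: d1=-708.01, d2=-86.96, d3=580.98, d4=-40.07
d1*d2 < 0 and d3*d4 < 0? no

No, they don't intersect


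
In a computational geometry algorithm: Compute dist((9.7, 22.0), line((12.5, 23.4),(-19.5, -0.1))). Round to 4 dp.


|cross product| = 21
|line direction| = sqrt(1576.25) = 39.702
Distance = 21/sqrt(1576.25) = 0.5289

0.5289


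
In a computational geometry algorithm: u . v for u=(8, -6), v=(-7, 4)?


u . v = u_x*v_x + u_y*v_y = 8*(-7) + (-6)*4
= (-56) + (-24) = -80

-80


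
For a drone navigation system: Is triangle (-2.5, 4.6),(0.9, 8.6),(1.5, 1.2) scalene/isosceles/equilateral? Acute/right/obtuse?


Side lengths squared: AB^2=27.56, BC^2=55.12, CA^2=27.56
Sorted: [27.56, 27.56, 55.12]
By sides: Isosceles, By angles: Right

Isosceles, Right


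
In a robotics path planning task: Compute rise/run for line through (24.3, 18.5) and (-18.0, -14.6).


slope = (y2-y1)/(x2-x1) = ((-14.6)-18.5)/((-18)-24.3) = (-33.1)/(-42.3) = 0.7825

0.7825


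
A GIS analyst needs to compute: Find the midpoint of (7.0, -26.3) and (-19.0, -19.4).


M = ((7+(-19))/2, ((-26.3)+(-19.4))/2)
= (-6, -22.85)

(-6, -22.85)


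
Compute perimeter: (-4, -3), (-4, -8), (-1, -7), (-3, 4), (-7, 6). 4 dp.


Sides: (-4, -3)->(-4, -8): sqrt(25) = 5, (-4, -8)->(-1, -7): sqrt(10) = 3.162278, (-1, -7)->(-3, 4): sqrt(125) = 11.18034, (-3, 4)->(-7, 6): sqrt(20) = 4.472136, (-7, 6)->(-4, -3): sqrt(90) = 9.486833
Sum = 33.301587
Perimeter = 33.3016

33.3016


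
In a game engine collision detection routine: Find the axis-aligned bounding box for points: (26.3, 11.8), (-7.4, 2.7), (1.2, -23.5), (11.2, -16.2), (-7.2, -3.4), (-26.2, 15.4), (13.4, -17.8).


x range: [-26.2, 26.3]
y range: [-23.5, 15.4]
Bounding box: (-26.2,-23.5) to (26.3,15.4)

(-26.2,-23.5) to (26.3,15.4)


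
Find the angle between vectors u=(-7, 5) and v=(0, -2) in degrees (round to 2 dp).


u.v = -10, |u| = sqrt(74) = 8.6023, |v| = sqrt(4) = 2
cos(theta) = u.v/(|u||v|) = -10/sqrt(296) = -0.581238
theta = acos(-0.581238) = 125.54 degrees

125.54 degrees


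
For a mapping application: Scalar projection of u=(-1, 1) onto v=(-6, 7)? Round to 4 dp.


u.v = 13, |v| = sqrt(85) = 9.2195
Scalar projection = u.v / |v| = 13 / sqrt(85) = 1.41

1.41


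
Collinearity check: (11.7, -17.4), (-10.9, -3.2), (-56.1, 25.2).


Cross product: ((-10.9)-11.7)*(25.2-(-17.4)) - ((-3.2)-(-17.4))*((-56.1)-11.7)
= 0

Yes, collinear


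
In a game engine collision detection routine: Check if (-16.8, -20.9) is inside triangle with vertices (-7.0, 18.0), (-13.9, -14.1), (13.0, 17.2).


Cross products: AB x AP = -46.17, BC x BP = -92.15, CA x CP = 785.84
All same sign? no

No, outside


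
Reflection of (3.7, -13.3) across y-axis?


Reflection over y-axis: (x,y) -> (-x,y)
(3.7, -13.3) -> (-3.7, -13.3)

(-3.7, -13.3)


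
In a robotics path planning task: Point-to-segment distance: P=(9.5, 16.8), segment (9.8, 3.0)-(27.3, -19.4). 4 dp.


Project P onto AB: t = 0 (clamped to [0,1])
Closest point on segment: (9.8, 3)
Distance: 13.8033

13.8033


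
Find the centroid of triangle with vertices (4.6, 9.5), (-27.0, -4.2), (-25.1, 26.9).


Centroid = ((x_A+x_B+x_C)/3, (y_A+y_B+y_C)/3)
= ((4.6+(-27)+(-25.1))/3, (9.5+(-4.2)+26.9)/3)
= (-15.8333, 10.7333)

(-15.8333, 10.7333)


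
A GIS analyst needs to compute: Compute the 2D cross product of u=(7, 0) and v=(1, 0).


u x v = u_x*v_y - u_y*v_x = 7*0 - 0*1
= 0 - 0 = 0

0


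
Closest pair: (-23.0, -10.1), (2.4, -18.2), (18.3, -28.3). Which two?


d(P0,P1) = 26.6603, d(P0,P2) = 45.1324, d(P1,P2) = 18.8367
Closest: P1 and P2

Closest pair: (2.4, -18.2) and (18.3, -28.3), distance = 18.8367


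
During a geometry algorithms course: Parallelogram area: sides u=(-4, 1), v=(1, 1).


|u x v| = |(-4)*1 - 1*1|
= |(-4) - 1| = 5

5


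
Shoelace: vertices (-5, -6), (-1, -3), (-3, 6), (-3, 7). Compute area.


Shoelace sum: ((-5)*(-3) - (-1)*(-6)) + ((-1)*6 - (-3)*(-3)) + ((-3)*7 - (-3)*6) + ((-3)*(-6) - (-5)*7)
= 44
Area = |44|/2 = 22

22


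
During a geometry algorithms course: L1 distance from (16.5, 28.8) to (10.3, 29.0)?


|16.5-10.3| + |28.8-29| = 6.2 + 0.2 = 6.4

6.4


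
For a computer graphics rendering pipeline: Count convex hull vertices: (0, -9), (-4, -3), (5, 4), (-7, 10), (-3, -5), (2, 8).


Convex hull vertices (CCW): (-7, 10), (-4, -3), (-3, -5), (0, -9), (5, 4), (2, 8)
Count = 6

6


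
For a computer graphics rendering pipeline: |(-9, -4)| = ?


|u| = sqrt((-9)^2 + (-4)^2) = sqrt(97) = 9.8489

9.8489


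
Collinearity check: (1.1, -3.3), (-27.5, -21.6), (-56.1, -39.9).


Cross product: ((-27.5)-1.1)*((-39.9)-(-3.3)) - ((-21.6)-(-3.3))*((-56.1)-1.1)
= 0

Yes, collinear


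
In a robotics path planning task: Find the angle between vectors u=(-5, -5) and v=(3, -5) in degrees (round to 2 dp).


u.v = 10, |u| = sqrt(50) = 7.0711, |v| = sqrt(34) = 5.831
cos(theta) = u.v/(|u||v|) = 10/sqrt(1700) = 0.242536
theta = acos(0.242536) = 75.96 degrees

75.96 degrees


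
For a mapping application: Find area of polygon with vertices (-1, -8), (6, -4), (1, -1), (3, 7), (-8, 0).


Shoelace sum: ((-1)*(-4) - 6*(-8)) + (6*(-1) - 1*(-4)) + (1*7 - 3*(-1)) + (3*0 - (-8)*7) + ((-8)*(-8) - (-1)*0)
= 180
Area = |180|/2 = 90

90


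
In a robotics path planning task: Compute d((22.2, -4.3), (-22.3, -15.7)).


dx=-44.5, dy=-11.4
d^2 = (-44.5)^2 + (-11.4)^2 = 2110.21
d = sqrt(2110.21) = 45.937

45.937


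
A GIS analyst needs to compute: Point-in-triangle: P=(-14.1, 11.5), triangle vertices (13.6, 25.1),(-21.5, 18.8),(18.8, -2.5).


Cross products: AB x AP = 302.85, BC x BP = -136.57, CA x CP = 835.24
All same sign? no

No, outside


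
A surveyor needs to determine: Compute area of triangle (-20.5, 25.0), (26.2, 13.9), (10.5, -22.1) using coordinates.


Area = |x_A(y_B-y_C) + x_B(y_C-y_A) + x_C(y_A-y_B)|/2
= |(-738) + (-1234.02) + 116.55|/2
= 1855.47/2 = 927.735

927.735


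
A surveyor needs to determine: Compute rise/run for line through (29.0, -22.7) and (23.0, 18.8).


slope = (y2-y1)/(x2-x1) = (18.8-(-22.7))/(23-29) = 41.5/(-6) = -6.9167

-6.9167


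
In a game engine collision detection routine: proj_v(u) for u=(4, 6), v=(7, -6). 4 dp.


u.v = -8, |v| = sqrt(85) = 9.2195
Scalar projection = u.v / |v| = -8 / sqrt(85) = -0.8677

-0.8677


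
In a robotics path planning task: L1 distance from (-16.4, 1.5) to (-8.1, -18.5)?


|(-16.4)-(-8.1)| + |1.5-(-18.5)| = 8.3 + 20 = 28.3

28.3


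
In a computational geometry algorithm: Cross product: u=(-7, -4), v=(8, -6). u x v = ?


u x v = u_x*v_y - u_y*v_x = (-7)*(-6) - (-4)*8
= 42 - (-32) = 74

74


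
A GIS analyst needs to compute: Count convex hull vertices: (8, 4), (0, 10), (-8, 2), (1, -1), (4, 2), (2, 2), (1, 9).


Convex hull vertices (CCW): (-8, 2), (1, -1), (8, 4), (0, 10)
Count = 4

4


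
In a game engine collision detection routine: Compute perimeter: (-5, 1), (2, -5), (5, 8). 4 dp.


Sides: (-5, 1)->(2, -5): sqrt(85) = 9.219544, (2, -5)->(5, 8): sqrt(178) = 13.341664, (5, 8)->(-5, 1): sqrt(149) = 12.206556
Sum = 34.767764
Perimeter = 34.7678

34.7678


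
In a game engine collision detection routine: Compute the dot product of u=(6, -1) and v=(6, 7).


u . v = u_x*v_x + u_y*v_y = 6*6 + (-1)*7
= 36 + (-7) = 29

29


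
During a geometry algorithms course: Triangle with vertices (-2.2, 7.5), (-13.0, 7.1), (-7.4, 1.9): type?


Side lengths squared: AB^2=116.8, BC^2=58.4, CA^2=58.4
Sorted: [58.4, 58.4, 116.8]
By sides: Isosceles, By angles: Right

Isosceles, Right


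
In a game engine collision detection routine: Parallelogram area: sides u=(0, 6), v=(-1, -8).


|u x v| = |0*(-8) - 6*(-1)|
= |0 - (-6)| = 6

6


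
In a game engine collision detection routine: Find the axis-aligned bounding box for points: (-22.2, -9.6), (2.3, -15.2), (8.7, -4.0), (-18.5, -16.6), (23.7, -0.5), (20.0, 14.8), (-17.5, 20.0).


x range: [-22.2, 23.7]
y range: [-16.6, 20]
Bounding box: (-22.2,-16.6) to (23.7,20)

(-22.2,-16.6) to (23.7,20)


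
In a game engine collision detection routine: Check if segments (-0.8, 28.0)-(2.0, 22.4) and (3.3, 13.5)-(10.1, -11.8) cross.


Cross products: d1=-5.13, d2=27.63, d3=-17.64, d4=-50.4
d1*d2 < 0 and d3*d4 < 0? no

No, they don't intersect


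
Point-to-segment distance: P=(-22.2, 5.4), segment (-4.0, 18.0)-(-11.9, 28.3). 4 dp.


Project P onto AB: t = 0.0831 (clamped to [0,1])
Closest point on segment: (-4.6564, 18.8558)
Distance: 22.1097

22.1097


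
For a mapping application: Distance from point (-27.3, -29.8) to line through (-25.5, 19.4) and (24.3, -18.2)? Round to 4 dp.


|cross product| = 2517.84
|line direction| = sqrt(3893.8) = 62.4003
Distance = 2517.84/sqrt(3893.8) = 40.3498

40.3498


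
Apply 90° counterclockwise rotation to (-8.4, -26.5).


90° CCW: (x,y) -> (-y, x)
(-8.4,-26.5) -> (26.5, -8.4)

(26.5, -8.4)


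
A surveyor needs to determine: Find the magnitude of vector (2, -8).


|u| = sqrt(2^2 + (-8)^2) = sqrt(68) = 8.2462

8.2462


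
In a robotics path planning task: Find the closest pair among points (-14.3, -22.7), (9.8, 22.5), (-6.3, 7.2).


d(P0,P1) = 51.2235, d(P0,P2) = 30.9517, d(P1,P2) = 22.2104
Closest: P1 and P2

Closest pair: (9.8, 22.5) and (-6.3, 7.2), distance = 22.2104


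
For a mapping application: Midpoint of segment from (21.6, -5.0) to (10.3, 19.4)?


M = ((21.6+10.3)/2, ((-5)+19.4)/2)
= (15.95, 7.2)

(15.95, 7.2)


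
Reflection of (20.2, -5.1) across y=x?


Reflection over y=x: (x,y) -> (y,x)
(20.2, -5.1) -> (-5.1, 20.2)

(-5.1, 20.2)


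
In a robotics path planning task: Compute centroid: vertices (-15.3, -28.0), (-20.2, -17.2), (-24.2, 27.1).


Centroid = ((x_A+x_B+x_C)/3, (y_A+y_B+y_C)/3)
= (((-15.3)+(-20.2)+(-24.2))/3, ((-28)+(-17.2)+27.1)/3)
= (-19.9, -6.0333)

(-19.9, -6.0333)


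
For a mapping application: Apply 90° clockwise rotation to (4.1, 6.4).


90° CW: (x,y) -> (y, -x)
(4.1,6.4) -> (6.4, -4.1)

(6.4, -4.1)


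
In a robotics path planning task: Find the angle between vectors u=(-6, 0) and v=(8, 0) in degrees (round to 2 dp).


u.v = -48, |u| = sqrt(36) = 6, |v| = sqrt(64) = 8
cos(theta) = u.v/(|u||v|) = -48/sqrt(2304) = -1
theta = acos(-1) = 180 degrees

180 degrees


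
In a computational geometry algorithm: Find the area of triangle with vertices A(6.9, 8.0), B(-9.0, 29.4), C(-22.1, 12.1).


Area = |x_A(y_B-y_C) + x_B(y_C-y_A) + x_C(y_A-y_B)|/2
= |119.37 + (-36.9) + 472.94|/2
= 555.41/2 = 277.705

277.705


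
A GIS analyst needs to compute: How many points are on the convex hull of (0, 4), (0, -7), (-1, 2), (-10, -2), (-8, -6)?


Convex hull vertices (CCW): (-10, -2), (-8, -6), (0, -7), (0, 4)
Count = 4

4


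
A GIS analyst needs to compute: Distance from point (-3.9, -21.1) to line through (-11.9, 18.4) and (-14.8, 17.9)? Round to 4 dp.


|cross product| = 118.55
|line direction| = sqrt(8.66) = 2.9428
Distance = 118.55/sqrt(8.66) = 40.2849

40.2849


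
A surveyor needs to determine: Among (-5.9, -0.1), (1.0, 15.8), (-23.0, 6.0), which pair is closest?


d(P0,P1) = 17.3326, d(P0,P2) = 18.1554, d(P1,P2) = 25.9237
Closest: P0 and P1

Closest pair: (-5.9, -0.1) and (1.0, 15.8), distance = 17.3326


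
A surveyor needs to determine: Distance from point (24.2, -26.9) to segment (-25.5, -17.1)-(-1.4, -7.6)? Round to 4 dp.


Project P onto AB: t = 1 (clamped to [0,1])
Closest point on segment: (-1.4, -7.6)
Distance: 32.0601

32.0601


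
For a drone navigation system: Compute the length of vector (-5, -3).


|u| = sqrt((-5)^2 + (-3)^2) = sqrt(34) = 5.831

5.831


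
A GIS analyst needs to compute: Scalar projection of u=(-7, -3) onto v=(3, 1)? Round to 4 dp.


u.v = -24, |v| = sqrt(10) = 3.1623
Scalar projection = u.v / |v| = -24 / sqrt(10) = -7.5895

-7.5895


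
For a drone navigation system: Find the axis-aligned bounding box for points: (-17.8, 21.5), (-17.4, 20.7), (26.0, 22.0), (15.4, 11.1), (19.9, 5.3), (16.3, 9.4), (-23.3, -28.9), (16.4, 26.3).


x range: [-23.3, 26]
y range: [-28.9, 26.3]
Bounding box: (-23.3,-28.9) to (26,26.3)

(-23.3,-28.9) to (26,26.3)


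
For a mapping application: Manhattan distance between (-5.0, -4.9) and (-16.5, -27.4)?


|(-5)-(-16.5)| + |(-4.9)-(-27.4)| = 11.5 + 22.5 = 34

34


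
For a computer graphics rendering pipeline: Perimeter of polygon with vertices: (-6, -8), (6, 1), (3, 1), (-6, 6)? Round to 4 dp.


Sides: (-6, -8)->(6, 1): sqrt(225) = 15, (6, 1)->(3, 1): sqrt(9) = 3, (3, 1)->(-6, 6): sqrt(106) = 10.29563, (-6, 6)->(-6, -8): sqrt(196) = 14
Sum = 42.29563
Perimeter = 42.2956

42.2956


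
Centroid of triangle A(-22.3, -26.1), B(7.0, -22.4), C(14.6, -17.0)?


Centroid = ((x_A+x_B+x_C)/3, (y_A+y_B+y_C)/3)
= (((-22.3)+7+14.6)/3, ((-26.1)+(-22.4)+(-17))/3)
= (-0.2333, -21.8333)

(-0.2333, -21.8333)


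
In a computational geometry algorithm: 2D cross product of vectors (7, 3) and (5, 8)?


u x v = u_x*v_y - u_y*v_x = 7*8 - 3*5
= 56 - 15 = 41

41


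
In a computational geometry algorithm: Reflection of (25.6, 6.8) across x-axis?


Reflection over x-axis: (x,y) -> (x,-y)
(25.6, 6.8) -> (25.6, -6.8)

(25.6, -6.8)


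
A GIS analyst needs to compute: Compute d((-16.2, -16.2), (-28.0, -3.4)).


dx=-11.8, dy=12.8
d^2 = (-11.8)^2 + 12.8^2 = 303.08
d = sqrt(303.08) = 17.4092

17.4092


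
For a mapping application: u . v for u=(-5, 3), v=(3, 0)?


u . v = u_x*v_x + u_y*v_y = (-5)*3 + 3*0
= (-15) + 0 = -15

-15


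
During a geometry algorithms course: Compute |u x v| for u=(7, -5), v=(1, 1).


|u x v| = |7*1 - (-5)*1|
= |7 - (-5)| = 12

12


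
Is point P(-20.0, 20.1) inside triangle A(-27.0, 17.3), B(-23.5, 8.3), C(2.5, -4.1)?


Cross products: AB x AP = 72.8, BC x BP = 350.2, CA x CP = -232.4
All same sign? no

No, outside


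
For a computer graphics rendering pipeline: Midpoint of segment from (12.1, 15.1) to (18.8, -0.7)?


M = ((12.1+18.8)/2, (15.1+(-0.7))/2)
= (15.45, 7.2)

(15.45, 7.2)


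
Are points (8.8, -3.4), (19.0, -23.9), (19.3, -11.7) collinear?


Cross product: (19-8.8)*((-11.7)-(-3.4)) - ((-23.9)-(-3.4))*(19.3-8.8)
= 130.59

No, not collinear


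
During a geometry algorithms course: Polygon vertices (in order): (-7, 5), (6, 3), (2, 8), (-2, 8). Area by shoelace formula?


Shoelace sum: ((-7)*3 - 6*5) + (6*8 - 2*3) + (2*8 - (-2)*8) + ((-2)*5 - (-7)*8)
= 69
Area = |69|/2 = 34.5

34.5


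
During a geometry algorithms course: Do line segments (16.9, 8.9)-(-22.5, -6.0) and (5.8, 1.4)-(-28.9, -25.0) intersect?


Cross products: d1=32.79, d2=-490.34, d3=130.11, d4=653.24
d1*d2 < 0 and d3*d4 < 0? no

No, they don't intersect


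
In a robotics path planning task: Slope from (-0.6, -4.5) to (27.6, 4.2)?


slope = (y2-y1)/(x2-x1) = (4.2-(-4.5))/(27.6-(-0.6)) = 8.7/28.2 = 0.3085

0.3085


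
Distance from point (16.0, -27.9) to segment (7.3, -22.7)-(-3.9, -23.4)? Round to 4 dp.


Project P onto AB: t = 0 (clamped to [0,1])
Closest point on segment: (7.3, -22.7)
Distance: 10.1356

10.1356


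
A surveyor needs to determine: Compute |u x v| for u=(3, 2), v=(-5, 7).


|u x v| = |3*7 - 2*(-5)|
= |21 - (-10)| = 31

31


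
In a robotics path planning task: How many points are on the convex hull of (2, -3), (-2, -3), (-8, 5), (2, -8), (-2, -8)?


Convex hull vertices (CCW): (-8, 5), (-2, -8), (2, -8), (2, -3)
Count = 4

4


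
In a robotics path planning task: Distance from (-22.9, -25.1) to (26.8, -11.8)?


dx=49.7, dy=13.3
d^2 = 49.7^2 + 13.3^2 = 2646.98
d = sqrt(2646.98) = 51.4488

51.4488


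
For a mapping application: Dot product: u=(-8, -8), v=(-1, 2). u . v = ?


u . v = u_x*v_x + u_y*v_y = (-8)*(-1) + (-8)*2
= 8 + (-16) = -8

-8


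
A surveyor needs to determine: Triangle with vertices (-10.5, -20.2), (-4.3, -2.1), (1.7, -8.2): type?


Side lengths squared: AB^2=366.05, BC^2=73.21, CA^2=292.84
Sorted: [73.21, 292.84, 366.05]
By sides: Scalene, By angles: Right

Scalene, Right


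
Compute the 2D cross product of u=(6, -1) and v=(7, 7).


u x v = u_x*v_y - u_y*v_x = 6*7 - (-1)*7
= 42 - (-7) = 49

49


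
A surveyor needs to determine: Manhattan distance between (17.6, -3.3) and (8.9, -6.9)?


|17.6-8.9| + |(-3.3)-(-6.9)| = 8.7 + 3.6 = 12.3

12.3


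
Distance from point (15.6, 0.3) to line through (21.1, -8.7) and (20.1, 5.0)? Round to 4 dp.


|cross product| = 66.35
|line direction| = sqrt(188.69) = 13.7364
Distance = 66.35/sqrt(188.69) = 4.8302

4.8302


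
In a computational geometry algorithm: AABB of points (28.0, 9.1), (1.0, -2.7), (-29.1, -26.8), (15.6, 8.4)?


x range: [-29.1, 28]
y range: [-26.8, 9.1]
Bounding box: (-29.1,-26.8) to (28,9.1)

(-29.1,-26.8) to (28,9.1)


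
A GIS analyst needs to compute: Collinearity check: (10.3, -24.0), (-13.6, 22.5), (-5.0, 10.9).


Cross product: ((-13.6)-10.3)*(10.9-(-24)) - (22.5-(-24))*((-5)-10.3)
= -122.66

No, not collinear


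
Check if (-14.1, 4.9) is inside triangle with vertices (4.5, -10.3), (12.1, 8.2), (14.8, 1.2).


Cross products: AB x AP = 459.62, BC x BP = -192.31, CA x CP = -370.46
All same sign? no

No, outside


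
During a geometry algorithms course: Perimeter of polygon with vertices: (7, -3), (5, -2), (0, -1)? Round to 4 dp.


Sides: (7, -3)->(5, -2): sqrt(5) = 2.236068, (5, -2)->(0, -1): sqrt(26) = 5.09902, (0, -1)->(7, -3): sqrt(53) = 7.28011
Sum = 14.615198
Perimeter = 14.6152

14.6152


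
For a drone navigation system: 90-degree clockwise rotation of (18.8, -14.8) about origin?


90° CW: (x,y) -> (y, -x)
(18.8,-14.8) -> (-14.8, -18.8)

(-14.8, -18.8)


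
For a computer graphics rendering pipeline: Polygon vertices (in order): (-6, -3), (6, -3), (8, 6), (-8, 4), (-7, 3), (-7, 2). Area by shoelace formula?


Shoelace sum: ((-6)*(-3) - 6*(-3)) + (6*6 - 8*(-3)) + (8*4 - (-8)*6) + ((-8)*3 - (-7)*4) + ((-7)*2 - (-7)*3) + ((-7)*(-3) - (-6)*2)
= 220
Area = |220|/2 = 110

110


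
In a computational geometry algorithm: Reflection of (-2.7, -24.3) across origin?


Reflection over origin: (x,y) -> (-x,-y)
(-2.7, -24.3) -> (2.7, 24.3)

(2.7, 24.3)


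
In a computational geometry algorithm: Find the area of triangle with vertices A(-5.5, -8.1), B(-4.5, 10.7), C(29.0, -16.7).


Area = |x_A(y_B-y_C) + x_B(y_C-y_A) + x_C(y_A-y_B)|/2
= |(-150.7) + 38.7 + (-545.2)|/2
= 657.2/2 = 328.6

328.6


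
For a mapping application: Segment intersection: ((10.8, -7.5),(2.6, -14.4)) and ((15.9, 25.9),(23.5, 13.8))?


Cross products: d1=-315.55, d2=-467.21, d3=-238.69, d4=-87.03
d1*d2 < 0 and d3*d4 < 0? no

No, they don't intersect


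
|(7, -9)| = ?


|u| = sqrt(7^2 + (-9)^2) = sqrt(130) = 11.4018

11.4018


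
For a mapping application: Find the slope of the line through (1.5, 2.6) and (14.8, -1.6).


slope = (y2-y1)/(x2-x1) = ((-1.6)-2.6)/(14.8-1.5) = (-4.2)/13.3 = -0.3158

-0.3158


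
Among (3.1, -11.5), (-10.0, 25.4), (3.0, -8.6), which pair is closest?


d(P0,P1) = 39.1564, d(P0,P2) = 2.9017, d(P1,P2) = 36.4005
Closest: P0 and P2

Closest pair: (3.1, -11.5) and (3.0, -8.6), distance = 2.9017


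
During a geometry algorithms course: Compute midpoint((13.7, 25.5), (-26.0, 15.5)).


M = ((13.7+(-26))/2, (25.5+15.5)/2)
= (-6.15, 20.5)

(-6.15, 20.5)


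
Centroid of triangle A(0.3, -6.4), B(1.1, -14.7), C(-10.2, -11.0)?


Centroid = ((x_A+x_B+x_C)/3, (y_A+y_B+y_C)/3)
= ((0.3+1.1+(-10.2))/3, ((-6.4)+(-14.7)+(-11))/3)
= (-2.9333, -10.7)

(-2.9333, -10.7)


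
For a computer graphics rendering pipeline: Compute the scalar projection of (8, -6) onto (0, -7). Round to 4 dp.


u.v = 42, |v| = sqrt(49) = 7
Scalar projection = u.v / |v| = 42 / sqrt(49) = 6

6


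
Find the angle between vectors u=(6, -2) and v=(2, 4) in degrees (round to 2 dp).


u.v = 4, |u| = sqrt(40) = 6.3246, |v| = sqrt(20) = 4.4721
cos(theta) = u.v/(|u||v|) = 4/sqrt(800) = 0.141421
theta = acos(0.141421) = 81.87 degrees

81.87 degrees


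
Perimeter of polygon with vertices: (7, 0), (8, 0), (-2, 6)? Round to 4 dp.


Sides: (7, 0)->(8, 0): sqrt(1) = 1, (8, 0)->(-2, 6): sqrt(136) = 11.661904, (-2, 6)->(7, 0): sqrt(117) = 10.816654
Sum = 23.478558
Perimeter = 23.4786

23.4786


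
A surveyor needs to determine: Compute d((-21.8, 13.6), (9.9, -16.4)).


dx=31.7, dy=-30
d^2 = 31.7^2 + (-30)^2 = 1904.89
d = sqrt(1904.89) = 43.645

43.645


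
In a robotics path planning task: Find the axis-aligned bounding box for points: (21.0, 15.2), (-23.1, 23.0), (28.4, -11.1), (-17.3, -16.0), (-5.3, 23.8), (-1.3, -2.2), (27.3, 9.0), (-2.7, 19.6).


x range: [-23.1, 28.4]
y range: [-16, 23.8]
Bounding box: (-23.1,-16) to (28.4,23.8)

(-23.1,-16) to (28.4,23.8)


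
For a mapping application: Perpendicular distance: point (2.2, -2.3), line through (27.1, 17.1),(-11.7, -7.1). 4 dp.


|cross product| = 150.14
|line direction| = sqrt(2091.08) = 45.7283
Distance = 150.14/sqrt(2091.08) = 3.2833

3.2833


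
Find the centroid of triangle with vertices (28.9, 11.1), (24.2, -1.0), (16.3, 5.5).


Centroid = ((x_A+x_B+x_C)/3, (y_A+y_B+y_C)/3)
= ((28.9+24.2+16.3)/3, (11.1+(-1)+5.5)/3)
= (23.1333, 5.2)

(23.1333, 5.2)


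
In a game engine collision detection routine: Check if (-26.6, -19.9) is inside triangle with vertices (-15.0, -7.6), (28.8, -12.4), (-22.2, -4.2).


Cross products: AB x AP = -594.42, BC x BP = 836.78, CA x CP = -128
All same sign? no

No, outside


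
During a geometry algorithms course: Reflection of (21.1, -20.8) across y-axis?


Reflection over y-axis: (x,y) -> (-x,y)
(21.1, -20.8) -> (-21.1, -20.8)

(-21.1, -20.8)


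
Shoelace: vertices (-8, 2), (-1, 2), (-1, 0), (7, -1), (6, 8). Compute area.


Shoelace sum: ((-8)*2 - (-1)*2) + ((-1)*0 - (-1)*2) + ((-1)*(-1) - 7*0) + (7*8 - 6*(-1)) + (6*2 - (-8)*8)
= 127
Area = |127|/2 = 63.5

63.5


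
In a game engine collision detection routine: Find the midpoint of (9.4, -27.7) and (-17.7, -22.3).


M = ((9.4+(-17.7))/2, ((-27.7)+(-22.3))/2)
= (-4.15, -25)

(-4.15, -25)


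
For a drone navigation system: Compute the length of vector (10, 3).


|u| = sqrt(10^2 + 3^2) = sqrt(109) = 10.4403

10.4403


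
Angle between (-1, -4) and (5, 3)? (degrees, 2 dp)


u.v = -17, |u| = sqrt(17) = 4.1231, |v| = sqrt(34) = 5.831
cos(theta) = u.v/(|u||v|) = -17/sqrt(578) = -0.707107
theta = acos(-0.707107) = 135 degrees

135 degrees


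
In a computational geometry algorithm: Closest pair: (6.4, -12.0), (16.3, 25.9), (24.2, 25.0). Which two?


d(P0,P1) = 39.1717, d(P0,P2) = 41.059, d(P1,P2) = 7.9511
Closest: P1 and P2

Closest pair: (16.3, 25.9) and (24.2, 25.0), distance = 7.9511


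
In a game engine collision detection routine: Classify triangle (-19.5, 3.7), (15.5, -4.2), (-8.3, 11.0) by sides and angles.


Side lengths squared: AB^2=1287.41, BC^2=797.48, CA^2=178.73
Sorted: [178.73, 797.48, 1287.41]
By sides: Scalene, By angles: Obtuse

Scalene, Obtuse


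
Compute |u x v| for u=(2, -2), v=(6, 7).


|u x v| = |2*7 - (-2)*6|
= |14 - (-12)| = 26

26


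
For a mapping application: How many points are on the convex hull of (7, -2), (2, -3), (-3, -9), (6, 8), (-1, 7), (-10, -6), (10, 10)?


Convex hull vertices (CCW): (-10, -6), (-3, -9), (7, -2), (10, 10), (-1, 7)
Count = 5

5


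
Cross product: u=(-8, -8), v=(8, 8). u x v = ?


u x v = u_x*v_y - u_y*v_x = (-8)*8 - (-8)*8
= (-64) - (-64) = 0

0


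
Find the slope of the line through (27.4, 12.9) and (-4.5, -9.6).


slope = (y2-y1)/(x2-x1) = ((-9.6)-12.9)/((-4.5)-27.4) = (-22.5)/(-31.9) = 0.7053

0.7053


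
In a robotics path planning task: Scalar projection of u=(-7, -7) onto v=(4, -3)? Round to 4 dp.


u.v = -7, |v| = sqrt(25) = 5
Scalar projection = u.v / |v| = -7 / sqrt(25) = -1.4

-1.4


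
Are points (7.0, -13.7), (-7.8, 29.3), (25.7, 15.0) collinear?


Cross product: ((-7.8)-7)*(15-(-13.7)) - (29.3-(-13.7))*(25.7-7)
= -1228.86

No, not collinear


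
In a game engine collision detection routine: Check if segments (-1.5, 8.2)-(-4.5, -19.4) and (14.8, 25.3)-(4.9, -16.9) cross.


Cross products: d1=-518.57, d2=-371.93, d3=398.58, d4=251.94
d1*d2 < 0 and d3*d4 < 0? no

No, they don't intersect


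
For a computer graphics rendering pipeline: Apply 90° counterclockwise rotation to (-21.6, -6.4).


90° CCW: (x,y) -> (-y, x)
(-21.6,-6.4) -> (6.4, -21.6)

(6.4, -21.6)


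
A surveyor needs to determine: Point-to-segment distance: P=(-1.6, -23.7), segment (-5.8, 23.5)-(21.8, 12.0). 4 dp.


Project P onto AB: t = 0.7368 (clamped to [0,1])
Closest point on segment: (14.5361, 15.0266)
Distance: 41.9538

41.9538


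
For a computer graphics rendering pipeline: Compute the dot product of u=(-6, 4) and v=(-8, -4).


u . v = u_x*v_x + u_y*v_y = (-6)*(-8) + 4*(-4)
= 48 + (-16) = 32

32


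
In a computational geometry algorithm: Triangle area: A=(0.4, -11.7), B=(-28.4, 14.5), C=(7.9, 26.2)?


Area = |x_A(y_B-y_C) + x_B(y_C-y_A) + x_C(y_A-y_B)|/2
= |(-4.68) + (-1076.36) + (-206.98)|/2
= 1288.02/2 = 644.01

644.01


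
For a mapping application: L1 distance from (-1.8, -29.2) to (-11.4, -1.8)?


|(-1.8)-(-11.4)| + |(-29.2)-(-1.8)| = 9.6 + 27.4 = 37

37


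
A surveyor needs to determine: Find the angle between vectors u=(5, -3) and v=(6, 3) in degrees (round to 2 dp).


u.v = 21, |u| = sqrt(34) = 5.831, |v| = sqrt(45) = 6.7082
cos(theta) = u.v/(|u||v|) = 21/sqrt(1530) = 0.536875
theta = acos(0.536875) = 57.53 degrees

57.53 degrees


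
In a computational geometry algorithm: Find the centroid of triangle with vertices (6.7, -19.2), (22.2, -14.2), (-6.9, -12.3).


Centroid = ((x_A+x_B+x_C)/3, (y_A+y_B+y_C)/3)
= ((6.7+22.2+(-6.9))/3, ((-19.2)+(-14.2)+(-12.3))/3)
= (7.3333, -15.2333)

(7.3333, -15.2333)


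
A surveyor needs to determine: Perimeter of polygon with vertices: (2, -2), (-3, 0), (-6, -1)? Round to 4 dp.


Sides: (2, -2)->(-3, 0): sqrt(29) = 5.385165, (-3, 0)->(-6, -1): sqrt(10) = 3.162278, (-6, -1)->(2, -2): sqrt(65) = 8.062258
Sum = 16.609701
Perimeter = 16.6097

16.6097


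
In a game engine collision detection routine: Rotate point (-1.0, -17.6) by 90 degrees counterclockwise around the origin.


90° CCW: (x,y) -> (-y, x)
(-1,-17.6) -> (17.6, -1)

(17.6, -1)


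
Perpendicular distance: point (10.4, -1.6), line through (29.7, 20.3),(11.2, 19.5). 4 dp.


|cross product| = 389.71
|line direction| = sqrt(342.89) = 18.5173
Distance = 389.71/sqrt(342.89) = 21.0457

21.0457


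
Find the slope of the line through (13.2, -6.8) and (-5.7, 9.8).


slope = (y2-y1)/(x2-x1) = (9.8-(-6.8))/((-5.7)-13.2) = 16.6/(-18.9) = -0.8783

-0.8783


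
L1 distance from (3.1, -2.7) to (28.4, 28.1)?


|3.1-28.4| + |(-2.7)-28.1| = 25.3 + 30.8 = 56.1

56.1


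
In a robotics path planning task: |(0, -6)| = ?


|u| = sqrt(0^2 + (-6)^2) = sqrt(36) = 6

6


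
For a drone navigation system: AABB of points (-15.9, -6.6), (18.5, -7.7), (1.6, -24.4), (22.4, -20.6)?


x range: [-15.9, 22.4]
y range: [-24.4, -6.6]
Bounding box: (-15.9,-24.4) to (22.4,-6.6)

(-15.9,-24.4) to (22.4,-6.6)


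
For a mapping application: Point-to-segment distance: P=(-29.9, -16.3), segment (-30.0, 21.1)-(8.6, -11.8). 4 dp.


Project P onto AB: t = 0.4798 (clamped to [0,1])
Closest point on segment: (-11.4783, 5.3133)
Distance: 28.3989

28.3989


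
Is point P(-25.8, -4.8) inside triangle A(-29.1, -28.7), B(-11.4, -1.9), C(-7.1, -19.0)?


Cross products: AB x AP = 334.59, BC x BP = -258.71, CA x CP = -493.79
All same sign? no

No, outside


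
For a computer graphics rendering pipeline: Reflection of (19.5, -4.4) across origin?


Reflection over origin: (x,y) -> (-x,-y)
(19.5, -4.4) -> (-19.5, 4.4)

(-19.5, 4.4)


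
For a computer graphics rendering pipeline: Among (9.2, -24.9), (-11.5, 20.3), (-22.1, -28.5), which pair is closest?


d(P0,P1) = 49.7145, d(P0,P2) = 31.5063, d(P1,P2) = 49.938
Closest: P0 and P2

Closest pair: (9.2, -24.9) and (-22.1, -28.5), distance = 31.5063


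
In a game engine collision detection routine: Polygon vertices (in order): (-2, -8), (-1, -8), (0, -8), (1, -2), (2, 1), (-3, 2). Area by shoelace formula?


Shoelace sum: ((-2)*(-8) - (-1)*(-8)) + ((-1)*(-8) - 0*(-8)) + (0*(-2) - 1*(-8)) + (1*1 - 2*(-2)) + (2*2 - (-3)*1) + ((-3)*(-8) - (-2)*2)
= 64
Area = |64|/2 = 32

32


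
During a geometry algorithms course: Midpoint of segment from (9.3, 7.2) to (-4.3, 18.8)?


M = ((9.3+(-4.3))/2, (7.2+18.8)/2)
= (2.5, 13)

(2.5, 13)


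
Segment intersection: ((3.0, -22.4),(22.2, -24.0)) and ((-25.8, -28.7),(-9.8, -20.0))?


Cross products: d1=-149.76, d2=-342.4, d3=-167.04, d4=25.6
d1*d2 < 0 and d3*d4 < 0? no

No, they don't intersect


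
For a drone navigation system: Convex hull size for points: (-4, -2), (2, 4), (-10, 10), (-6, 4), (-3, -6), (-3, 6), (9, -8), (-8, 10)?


Convex hull vertices (CCW): (-10, 10), (-3, -6), (9, -8), (2, 4), (-8, 10)
Count = 5

5


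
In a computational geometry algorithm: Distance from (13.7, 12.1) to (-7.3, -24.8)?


dx=-21, dy=-36.9
d^2 = (-21)^2 + (-36.9)^2 = 1802.61
d = sqrt(1802.61) = 42.4572

42.4572


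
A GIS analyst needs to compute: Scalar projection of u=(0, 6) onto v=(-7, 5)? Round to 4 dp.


u.v = 30, |v| = sqrt(74) = 8.6023
Scalar projection = u.v / |v| = 30 / sqrt(74) = 3.4874

3.4874


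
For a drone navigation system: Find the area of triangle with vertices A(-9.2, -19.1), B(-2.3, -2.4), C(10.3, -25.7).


Area = |x_A(y_B-y_C) + x_B(y_C-y_A) + x_C(y_A-y_B)|/2
= |(-214.36) + 15.18 + (-172.01)|/2
= 371.19/2 = 185.595

185.595


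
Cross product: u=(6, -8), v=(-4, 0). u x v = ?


u x v = u_x*v_y - u_y*v_x = 6*0 - (-8)*(-4)
= 0 - 32 = -32

-32


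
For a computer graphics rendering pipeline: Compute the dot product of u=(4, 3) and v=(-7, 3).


u . v = u_x*v_x + u_y*v_y = 4*(-7) + 3*3
= (-28) + 9 = -19

-19


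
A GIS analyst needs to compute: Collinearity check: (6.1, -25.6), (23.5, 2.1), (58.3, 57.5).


Cross product: (23.5-6.1)*(57.5-(-25.6)) - (2.1-(-25.6))*(58.3-6.1)
= 0

Yes, collinear


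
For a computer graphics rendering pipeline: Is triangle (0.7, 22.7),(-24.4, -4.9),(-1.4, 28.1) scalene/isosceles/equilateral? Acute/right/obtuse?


Side lengths squared: AB^2=1391.77, BC^2=1618, CA^2=33.57
Sorted: [33.57, 1391.77, 1618]
By sides: Scalene, By angles: Obtuse

Scalene, Obtuse


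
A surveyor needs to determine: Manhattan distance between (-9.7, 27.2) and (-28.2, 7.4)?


|(-9.7)-(-28.2)| + |27.2-7.4| = 18.5 + 19.8 = 38.3

38.3


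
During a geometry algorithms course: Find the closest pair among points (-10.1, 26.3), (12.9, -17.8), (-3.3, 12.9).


d(P0,P1) = 49.7374, d(P0,P2) = 15.0266, d(P1,P2) = 34.7121
Closest: P0 and P2

Closest pair: (-10.1, 26.3) and (-3.3, 12.9), distance = 15.0266


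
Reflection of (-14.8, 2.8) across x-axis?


Reflection over x-axis: (x,y) -> (x,-y)
(-14.8, 2.8) -> (-14.8, -2.8)

(-14.8, -2.8)


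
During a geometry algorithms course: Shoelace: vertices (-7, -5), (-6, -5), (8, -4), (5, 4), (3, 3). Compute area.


Shoelace sum: ((-7)*(-5) - (-6)*(-5)) + ((-6)*(-4) - 8*(-5)) + (8*4 - 5*(-4)) + (5*3 - 3*4) + (3*(-5) - (-7)*3)
= 130
Area = |130|/2 = 65

65


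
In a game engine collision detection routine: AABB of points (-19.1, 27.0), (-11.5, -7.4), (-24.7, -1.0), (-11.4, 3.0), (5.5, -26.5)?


x range: [-24.7, 5.5]
y range: [-26.5, 27]
Bounding box: (-24.7,-26.5) to (5.5,27)

(-24.7,-26.5) to (5.5,27)


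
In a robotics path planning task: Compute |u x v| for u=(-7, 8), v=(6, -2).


|u x v| = |(-7)*(-2) - 8*6|
= |14 - 48| = 34

34


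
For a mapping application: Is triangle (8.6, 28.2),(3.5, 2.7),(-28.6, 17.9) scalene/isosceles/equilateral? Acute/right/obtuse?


Side lengths squared: AB^2=676.26, BC^2=1261.45, CA^2=1489.93
Sorted: [676.26, 1261.45, 1489.93]
By sides: Scalene, By angles: Acute

Scalene, Acute


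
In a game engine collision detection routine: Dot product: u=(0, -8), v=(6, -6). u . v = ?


u . v = u_x*v_x + u_y*v_y = 0*6 + (-8)*(-6)
= 0 + 48 = 48

48


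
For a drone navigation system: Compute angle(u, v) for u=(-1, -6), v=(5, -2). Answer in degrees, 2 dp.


u.v = 7, |u| = sqrt(37) = 6.0828, |v| = sqrt(29) = 5.3852
cos(theta) = u.v/(|u||v|) = 7/sqrt(1073) = 0.213697
theta = acos(0.213697) = 77.66 degrees

77.66 degrees


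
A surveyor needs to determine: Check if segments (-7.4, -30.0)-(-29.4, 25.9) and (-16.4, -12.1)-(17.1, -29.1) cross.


Cross products: d1=-446.65, d2=1052, d3=109.3, d4=-1389.35
d1*d2 < 0 and d3*d4 < 0? yes

Yes, they intersect


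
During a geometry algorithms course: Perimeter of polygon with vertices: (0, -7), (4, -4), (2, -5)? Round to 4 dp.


Sides: (0, -7)->(4, -4): sqrt(25) = 5, (4, -4)->(2, -5): sqrt(5) = 2.236068, (2, -5)->(0, -7): sqrt(8) = 2.828427
Sum = 10.064495
Perimeter = 10.0645

10.0645


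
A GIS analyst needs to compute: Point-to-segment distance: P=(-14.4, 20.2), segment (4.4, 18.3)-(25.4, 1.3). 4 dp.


Project P onto AB: t = 0 (clamped to [0,1])
Closest point on segment: (4.4, 18.3)
Distance: 18.8958

18.8958


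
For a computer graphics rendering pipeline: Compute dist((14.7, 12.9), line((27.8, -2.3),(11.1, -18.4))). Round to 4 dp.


|cross product| = 464.75
|line direction| = sqrt(538.1) = 23.197
Distance = 464.75/sqrt(538.1) = 20.0349

20.0349


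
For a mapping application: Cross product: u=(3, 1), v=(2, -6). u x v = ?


u x v = u_x*v_y - u_y*v_x = 3*(-6) - 1*2
= (-18) - 2 = -20

-20
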